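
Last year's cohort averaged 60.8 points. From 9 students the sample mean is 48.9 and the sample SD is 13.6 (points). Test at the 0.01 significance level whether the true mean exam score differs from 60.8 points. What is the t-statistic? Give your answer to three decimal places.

H0: μ = 60.8; H1: μ ≠ 60.8 (one-sample t-test, two-sided).
t = (x̄ − μ₀)/(s/√n) = (48.9 − 60.8)/(13.6/√9) = -2.625
df = n − 1 = 8
Two-sided p-value ≈ 0.030
Since p ≈ 0.030 > α = 0.01, fail to reject H0; the data do not provide sufficient evidence against H0.

-2.625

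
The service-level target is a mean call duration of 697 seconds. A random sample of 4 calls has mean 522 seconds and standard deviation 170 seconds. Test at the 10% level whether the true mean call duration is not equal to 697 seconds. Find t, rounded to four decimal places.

H0: μ = 697; H1: μ ≠ 697 (one-sample t-test, two-sided).
t = (x̄ − μ₀)/(s/√n) = (522 − 697)/(170/√4) = -2.0588
df = n − 1 = 3
Two-sided p-value ≈ 0.132
Since p ≈ 0.132 > α = 0.1, fail to reject H0; the data do not provide sufficient evidence against H0.

-2.0588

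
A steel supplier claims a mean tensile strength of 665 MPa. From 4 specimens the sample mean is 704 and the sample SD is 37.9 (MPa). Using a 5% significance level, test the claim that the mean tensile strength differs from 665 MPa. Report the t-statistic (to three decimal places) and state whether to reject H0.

H0: μ = 665; H1: μ ≠ 665 (one-sample t-test, two-sided).
t = (x̄ − μ₀)/(s/√n) = (704 − 665)/(37.9/√4) = 2.058
df = n − 1 = 3
Two-sided p-value ≈ 0.1317
Since p ≈ 0.1317 > α = 0.05, fail to reject H0; the data do not provide sufficient evidence against H0.

t = 2.058; fail to reject H0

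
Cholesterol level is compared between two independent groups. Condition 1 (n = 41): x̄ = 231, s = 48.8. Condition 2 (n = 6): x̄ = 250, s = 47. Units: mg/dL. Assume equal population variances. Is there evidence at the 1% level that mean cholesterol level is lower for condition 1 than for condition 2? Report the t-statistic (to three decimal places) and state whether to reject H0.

t = -0.894; fail to reject H0

Let group 1 = condition 1, group 2 = condition 2. H0: μ_1 = μ_2; H1: μ_1 < μ_2 (two-sample pooled-variance t-test, left-tailed).
s_p² = [(41−1)·48.8² + (6−1)·47²]/(41+6−2) = 2362.28
t = (231 − 250)/√[2362.28·(1/41 + 1/6)] = -0.894
df = n₁ + n₂ − 2 = 45
p-value = P(T ≤ -0.894) ≈ 0.188
Since p ≈ 0.188 > α = 0.01, fail to reject H0; the data do not provide sufficient evidence against H0.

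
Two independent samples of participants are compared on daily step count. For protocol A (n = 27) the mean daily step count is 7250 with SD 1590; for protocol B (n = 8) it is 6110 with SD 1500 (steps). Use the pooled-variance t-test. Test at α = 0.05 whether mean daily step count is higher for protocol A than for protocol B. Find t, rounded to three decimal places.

Let group 1 = protocol A, group 2 = protocol B. H0: μ_1 = μ_2; H1: μ_1 > μ_2 (two-sample pooled-variance t-test, right-tailed).
s_p² = [(27−1)·1590² + (8−1)·1500²]/(27+8−2) = 2469110
t = (7250 − 6110)/√[2469110·(1/27 + 1/8)] = 1.802
df = n₁ + n₂ − 2 = 33
p-value = P(T ≥ 1.802) ≈ 0.040
Since p ≈ 0.040 < α = 0.05, reject H0; the data support H1.

1.802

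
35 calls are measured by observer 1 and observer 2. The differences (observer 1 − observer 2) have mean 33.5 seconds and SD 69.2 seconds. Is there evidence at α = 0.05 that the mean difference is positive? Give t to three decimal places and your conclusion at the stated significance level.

H0: μ_d = 0; H1: μ_d > 0 (paired t-test on the differences, right-tailed).
t = d̄/(s_d/√n) = 33.5/(69.2/√35) = 2.864
df = n − 1 = 34
p-value = P(T ≥ 2.864) ≈ 0.0036
Since p ≈ 0.0036 < α = 0.05, reject H0; the data support H1.

t = 2.864; reject H0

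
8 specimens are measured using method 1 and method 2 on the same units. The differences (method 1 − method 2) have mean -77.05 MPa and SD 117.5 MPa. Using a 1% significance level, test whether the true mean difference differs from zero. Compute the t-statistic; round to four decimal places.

-1.8547

H0: μ_d = 0; H1: μ_d ≠ 0 (paired t-test on the differences, two-sided).
t = d̄/(s_d/√n) = -77.05/(117.5/√8) = -1.8547
df = n − 1 = 7
Two-sided p-value ≈ 0.106
Since p ≈ 0.106 > α = 0.01, fail to reject H0; the evidence is not statistically significant.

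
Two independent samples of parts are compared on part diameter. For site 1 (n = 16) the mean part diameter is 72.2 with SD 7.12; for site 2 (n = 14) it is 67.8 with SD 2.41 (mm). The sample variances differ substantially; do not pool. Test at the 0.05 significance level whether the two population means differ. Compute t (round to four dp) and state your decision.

t = 2.3244; reject H0

Let group 1 = site 1, group 2 = site 2. H0: μ_1 = μ_2; H1: μ_1 ≠ μ_2 (Welch's two-sample t-test, two-sided).
t = (x̄_1 − x̄_2)/√(s_1²/n_1 + s_2²/n_2) = (72.2 − 67.8)/√(7.12²/16 + 2.41²/14) = 2.3244
Welch–Satterthwaite df ≈ 18.81
Two-sided p-value ≈ 0.0315
Since p ≈ 0.0315 < α = 0.05, reject H0; the evidence is statistically significant.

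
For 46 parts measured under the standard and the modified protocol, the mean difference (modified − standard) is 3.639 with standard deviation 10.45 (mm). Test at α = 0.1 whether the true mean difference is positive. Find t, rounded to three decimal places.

H0: μ_d = 0; H1: μ_d > 0 (paired t-test on the differences, right-tailed).
t = d̄/(s_d/√n) = 3.639/(10.45/√46) = 2.362
df = n − 1 = 45
p-value = P(T ≥ 2.362) ≈ 0.0113
Since p ≈ 0.0113 < α = 0.1, reject H0; the evidence is statistically significant.

2.362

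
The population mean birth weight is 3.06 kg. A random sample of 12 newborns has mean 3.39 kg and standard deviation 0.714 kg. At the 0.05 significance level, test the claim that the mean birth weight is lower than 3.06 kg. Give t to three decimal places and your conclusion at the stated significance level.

H0: μ = 3.06; H1: μ < 3.06 (one-sample t-test, left-tailed).
t = (x̄ − μ₀)/(s/√n) = (3.39 − 3.06)/(0.714/√12) = 1.601
df = n − 1 = 11
p-value = P(T ≤ 1.601) ≈ 0.931
Since p ≈ 0.931 > α = 0.05, fail to reject H0; the data do not provide sufficient evidence against H0.

t = 1.601; fail to reject H0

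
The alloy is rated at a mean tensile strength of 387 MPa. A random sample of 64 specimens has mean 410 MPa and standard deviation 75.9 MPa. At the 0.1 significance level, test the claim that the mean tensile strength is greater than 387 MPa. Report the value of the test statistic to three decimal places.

H0: μ = 387; H1: μ > 387 (one-sample t-test, right-tailed).
t = (x̄ − μ₀)/(s/√n) = (410 − 387)/(75.9/√64) = 2.424
df = n − 1 = 63
p-value = P(T ≥ 2.424) ≈ 0.009
Since p ≈ 0.009 < α = 0.1, reject H0; the evidence is statistically significant.

2.424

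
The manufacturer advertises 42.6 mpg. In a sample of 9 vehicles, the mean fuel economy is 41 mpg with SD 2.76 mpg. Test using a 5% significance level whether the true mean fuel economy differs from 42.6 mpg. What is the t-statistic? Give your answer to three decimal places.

-1.739

H0: μ = 42.6; H1: μ ≠ 42.6 (one-sample t-test, two-sided).
t = (x̄ − μ₀)/(s/√n) = (41 − 42.6)/(2.76/√9) = -1.739
df = n − 1 = 8
Two-sided p-value ≈ 0.120
Since p ≈ 0.120 > α = 0.05, fail to reject H0; the data do not provide sufficient evidence against H0.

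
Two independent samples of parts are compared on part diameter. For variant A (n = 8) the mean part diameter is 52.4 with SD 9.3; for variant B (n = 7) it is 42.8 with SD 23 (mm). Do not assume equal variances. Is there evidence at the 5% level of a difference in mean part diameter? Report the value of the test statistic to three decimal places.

1.033

Let group 1 = variant A, group 2 = variant B. H0: μ_1 = μ_2; H1: μ_1 ≠ μ_2 (Welch's two-sample t-test, two-sided).
t = (x̄_1 − x̄_2)/√(s_1²/n_1 + s_2²/n_2) = (52.4 − 42.8)/√(9.3²/8 + 23²/7) = 1.033
Welch–Satterthwaite df ≈ 7.70
Two-sided p-value ≈ 0.3330
Since p ≈ 0.3330 > α = 0.05, fail to reject H0; the evidence is not statistically significant.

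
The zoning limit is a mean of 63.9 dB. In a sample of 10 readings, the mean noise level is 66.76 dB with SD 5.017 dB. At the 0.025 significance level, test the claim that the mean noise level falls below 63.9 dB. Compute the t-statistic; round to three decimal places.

1.803

H0: μ = 63.9; H1: μ < 63.9 (one-sample t-test, left-tailed).
t = (x̄ − μ₀)/(s/√n) = (66.76 − 63.9)/(5.017/√10) = 1.803
df = n − 1 = 9
p-value = P(T ≤ 1.803) ≈ 0.948
Since p ≈ 0.948 > α = 0.025, fail to reject H0; the evidence is not statistically significant.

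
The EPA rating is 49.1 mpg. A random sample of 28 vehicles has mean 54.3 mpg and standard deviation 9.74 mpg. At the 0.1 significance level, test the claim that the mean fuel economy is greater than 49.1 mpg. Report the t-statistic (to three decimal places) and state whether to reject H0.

t = 2.825; reject H0

H0: μ = 49.1; H1: μ > 49.1 (one-sample t-test, right-tailed).
t = (x̄ − μ₀)/(s/√n) = (54.3 − 49.1)/(9.74/√28) = 2.825
df = n − 1 = 27
p-value = P(T ≥ 2.825) ≈ 0.0044
Since p ≈ 0.0044 < α = 0.1, reject H0; the data support H1.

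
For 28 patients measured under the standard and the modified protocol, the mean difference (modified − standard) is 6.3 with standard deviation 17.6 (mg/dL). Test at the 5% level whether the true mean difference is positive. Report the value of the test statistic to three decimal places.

1.894

H0: μ_d = 0; H1: μ_d > 0 (paired t-test on the differences, right-tailed).
t = d̄/(s_d/√n) = 6.3/(17.6/√28) = 1.894
df = n − 1 = 27
p-value = P(T ≥ 1.894) ≈ 0.0345
Since p ≈ 0.0345 < α = 0.05, reject H0; the data support H1.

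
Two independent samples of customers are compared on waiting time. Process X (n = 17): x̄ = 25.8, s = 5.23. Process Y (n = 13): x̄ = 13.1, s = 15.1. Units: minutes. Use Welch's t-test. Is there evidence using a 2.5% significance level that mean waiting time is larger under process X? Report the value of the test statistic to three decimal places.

2.902

Let group 1 = process X, group 2 = process Y. H0: μ_1 = μ_2; H1: μ_1 > μ_2 (Welch's two-sample t-test, right-tailed).
t = (x̄_1 − x̄_2)/√(s_1²/n_1 + s_2²/n_2) = (25.8 − 13.1)/√(5.23²/17 + 15.1²/13) = 2.902
Welch–Satterthwaite df ≈ 14.21
p-value = P(T ≥ 2.902) ≈ 0.0057
Since p ≈ 0.0057 < α = 0.025, reject H0; the evidence is statistically significant.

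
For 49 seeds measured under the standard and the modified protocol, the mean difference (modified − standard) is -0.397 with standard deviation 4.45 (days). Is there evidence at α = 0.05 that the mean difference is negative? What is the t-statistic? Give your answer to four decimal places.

H0: μ_d = 0; H1: μ_d < 0 (paired t-test on the differences, left-tailed).
t = d̄/(s_d/√n) = -0.397/(4.45/√49) = -0.6245
df = n − 1 = 48
p-value = P(T ≤ -0.6245) ≈ 0.268
Since p ≈ 0.268 > α = 0.05, fail to reject H0; the data do not provide sufficient evidence against H0.

-0.6245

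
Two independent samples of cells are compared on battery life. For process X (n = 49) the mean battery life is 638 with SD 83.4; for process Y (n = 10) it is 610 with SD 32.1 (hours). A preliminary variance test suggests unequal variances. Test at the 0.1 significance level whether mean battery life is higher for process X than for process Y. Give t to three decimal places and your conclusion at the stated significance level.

t = 1.789; reject H0

Let group 1 = process X, group 2 = process Y. H0: μ_1 = μ_2; H1: μ_1 > μ_2 (Welch's two-sample t-test, right-tailed).
t = (x̄_1 − x̄_2)/√(s_1²/n_1 + s_2²/n_2) = (638 − 610)/√(83.4²/49 + 32.1²/10) = 1.789
Welch–Satterthwaite df ≈ 37.52
p-value = P(T ≥ 1.789) ≈ 0.041
Since p ≈ 0.041 < α = 0.1, reject H0; the evidence is statistically significant.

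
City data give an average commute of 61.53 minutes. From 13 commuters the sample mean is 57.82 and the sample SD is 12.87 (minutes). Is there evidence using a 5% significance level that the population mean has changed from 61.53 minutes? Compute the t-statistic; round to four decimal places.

H0: μ = 61.53; H1: μ ≠ 61.53 (one-sample t-test, two-sided).
t = (x̄ − μ₀)/(s/√n) = (57.82 − 61.53)/(12.87/√13) = -1.0394
df = n − 1 = 12
Two-sided p-value ≈ 0.3191
Since p ≈ 0.3191 > α = 0.05, fail to reject H0; the evidence is not statistically significant.

-1.0394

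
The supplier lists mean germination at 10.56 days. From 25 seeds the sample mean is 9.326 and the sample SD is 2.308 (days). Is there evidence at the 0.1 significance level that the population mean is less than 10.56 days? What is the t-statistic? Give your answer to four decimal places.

-2.6733

H0: μ = 10.56; H1: μ < 10.56 (one-sample t-test, left-tailed).
t = (x̄ − μ₀)/(s/√n) = (9.326 − 10.56)/(2.308/√25) = -2.6733
df = n − 1 = 24
p-value = P(T ≤ -2.6733) ≈ 0.007
Since p ≈ 0.007 < α = 0.1, reject H0; the evidence is statistically significant.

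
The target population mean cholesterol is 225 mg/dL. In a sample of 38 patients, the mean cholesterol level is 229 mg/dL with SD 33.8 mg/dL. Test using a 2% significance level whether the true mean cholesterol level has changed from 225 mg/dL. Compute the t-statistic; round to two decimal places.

0.73

H0: μ = 225; H1: μ ≠ 225 (one-sample t-test, two-sided).
t = (x̄ − μ₀)/(s/√n) = (229 − 225)/(33.8/√38) = 0.73
df = n − 1 = 37
Two-sided p-value ≈ 0.4703
Since p ≈ 0.4703 > α = 0.02, fail to reject H0; the data do not provide sufficient evidence against H0.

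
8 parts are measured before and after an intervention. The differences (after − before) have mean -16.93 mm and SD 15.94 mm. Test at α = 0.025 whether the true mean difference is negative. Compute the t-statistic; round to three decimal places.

-3.004

H0: μ_d = 0; H1: μ_d < 0 (paired t-test on the differences, left-tailed).
t = d̄/(s_d/√n) = -16.93/(15.94/√8) = -3.004
df = n − 1 = 7
p-value = P(T ≤ -3.004) ≈ 0.010
Since p ≈ 0.010 < α = 0.025, reject H0; the evidence is statistically significant.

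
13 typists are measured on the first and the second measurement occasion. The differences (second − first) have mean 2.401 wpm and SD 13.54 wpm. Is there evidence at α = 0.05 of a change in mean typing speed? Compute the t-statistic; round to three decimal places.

H0: μ_d = 0; H1: μ_d ≠ 0 (paired t-test on the differences, two-sided).
t = d̄/(s_d/√n) = 2.401/(13.54/√13) = 0.639
df = n − 1 = 12
Two-sided p-value ≈ 0.535
Since p ≈ 0.535 > α = 0.05, fail to reject H0; the data do not provide sufficient evidence against H0.

0.639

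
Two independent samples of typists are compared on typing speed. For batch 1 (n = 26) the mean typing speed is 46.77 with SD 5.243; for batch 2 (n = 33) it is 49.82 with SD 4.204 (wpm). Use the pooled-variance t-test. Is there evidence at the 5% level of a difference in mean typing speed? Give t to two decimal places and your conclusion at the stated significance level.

Let group 1 = batch 1, group 2 = batch 2. H0: μ_1 = μ_2; H1: μ_1 ≠ μ_2 (two-sample pooled-variance t-test, two-sided).
s_p² = [(26−1)·5.243² + (33−1)·4.204²]/(26+33−2) = 21.9786
t = (46.77 − 49.82)/√[21.9786·(1/26 + 1/33)] = -2.48
df = n₁ + n₂ − 2 = 57
Two-sided p-value ≈ 0.0161
Since p ≈ 0.0161 < α = 0.05, reject H0; the data support H1.

t = -2.48; reject H0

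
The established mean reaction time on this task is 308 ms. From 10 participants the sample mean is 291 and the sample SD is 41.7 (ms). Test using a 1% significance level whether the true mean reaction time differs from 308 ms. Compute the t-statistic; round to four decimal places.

-1.2892

H0: μ = 308; H1: μ ≠ 308 (one-sample t-test, two-sided).
t = (x̄ − μ₀)/(s/√n) = (291 − 308)/(41.7/√10) = -1.2892
df = n − 1 = 9
Two-sided p-value ≈ 0.2295
Since p ≈ 0.2295 > α = 0.01, fail to reject H0; the evidence is not statistically significant.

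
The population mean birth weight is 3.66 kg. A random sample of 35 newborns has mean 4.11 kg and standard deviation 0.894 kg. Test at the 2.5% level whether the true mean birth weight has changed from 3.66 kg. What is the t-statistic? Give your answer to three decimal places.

H0: μ = 3.66; H1: μ ≠ 3.66 (one-sample t-test, two-sided).
t = (x̄ − μ₀)/(s/√n) = (4.11 − 3.66)/(0.894/√35) = 2.978
df = n − 1 = 34
Two-sided p-value ≈ 0.005
Since p ≈ 0.005 < α = 0.025, reject H0; the data support H1.

2.978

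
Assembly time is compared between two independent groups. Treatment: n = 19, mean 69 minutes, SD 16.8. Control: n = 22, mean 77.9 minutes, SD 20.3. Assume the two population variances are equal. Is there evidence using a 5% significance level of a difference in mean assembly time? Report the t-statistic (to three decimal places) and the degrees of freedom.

t = -1.514, df = 39

Let group 1 = treatment, group 2 = control. H0: μ_1 = μ_2; H1: μ_1 ≠ μ_2 (two-sample pooled-variance t-test, two-sided).
s_p² = [(19−1)·16.8² + (22−1)·20.3²]/(19+22−2) = 352.159
t = (69 − 77.9)/√[352.159·(1/19 + 1/22)] = -1.514
df = n₁ + n₂ − 2 = 39
Two-sided p-value ≈ 0.138
Since p ≈ 0.138 > α = 0.05, fail to reject H0; the evidence is not statistically significant.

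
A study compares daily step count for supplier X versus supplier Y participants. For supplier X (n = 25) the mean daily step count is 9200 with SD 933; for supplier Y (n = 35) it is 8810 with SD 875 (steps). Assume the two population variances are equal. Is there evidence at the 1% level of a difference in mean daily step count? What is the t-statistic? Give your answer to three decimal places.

1.656

Let group 1 = supplier X, group 2 = supplier Y. H0: μ_1 = μ_2; H1: μ_1 ≠ μ_2 (two-sample pooled-variance t-test, two-sided).
s_p² = [(25−1)·933² + (35−1)·875²]/(25+35−2) = 809017
t = (9200 − 8810)/√[809017·(1/25 + 1/35)] = 1.656
df = n₁ + n₂ − 2 = 58
Two-sided p-value ≈ 0.1032
Since p ≈ 0.1032 > α = 0.01, fail to reject H0; the data do not provide sufficient evidence against H0.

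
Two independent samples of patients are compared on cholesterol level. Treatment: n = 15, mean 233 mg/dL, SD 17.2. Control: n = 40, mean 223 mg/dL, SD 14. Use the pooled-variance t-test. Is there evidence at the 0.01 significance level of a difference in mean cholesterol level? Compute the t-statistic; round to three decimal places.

2.215

Let group 1 = treatment, group 2 = control. H0: μ_1 = μ_2; H1: μ_1 ≠ μ_2 (two-sample pooled-variance t-test, two-sided).
s_p² = [(15−1)·17.2² + (40−1)·14²]/(15+40−2) = 222.373
t = (233 − 223)/√[222.373·(1/15 + 1/40)] = 2.215
df = n₁ + n₂ − 2 = 53
Two-sided p-value ≈ 0.0311
Since p ≈ 0.0311 > α = 0.01, fail to reject H0; the evidence is not statistically significant.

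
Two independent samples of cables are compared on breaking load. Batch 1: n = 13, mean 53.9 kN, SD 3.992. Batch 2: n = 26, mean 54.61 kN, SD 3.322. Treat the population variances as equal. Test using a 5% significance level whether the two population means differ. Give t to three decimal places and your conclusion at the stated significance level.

Let group 1 = batch 1, group 2 = batch 2. H0: μ_1 = μ_2; H1: μ_1 ≠ μ_2 (two-sample pooled-variance t-test, two-sided).
s_p² = [(13−1)·3.992² + (26−1)·3.322²]/(13+26−2) = 12.625
t = (53.9 − 54.61)/√[12.625·(1/13 + 1/26)] = -0.588
df = n₁ + n₂ − 2 = 37
Two-sided p-value ≈ 0.5599
Since p ≈ 0.5599 > α = 0.05, fail to reject H0; the data do not provide sufficient evidence against H0.

t = -0.588; fail to reject H0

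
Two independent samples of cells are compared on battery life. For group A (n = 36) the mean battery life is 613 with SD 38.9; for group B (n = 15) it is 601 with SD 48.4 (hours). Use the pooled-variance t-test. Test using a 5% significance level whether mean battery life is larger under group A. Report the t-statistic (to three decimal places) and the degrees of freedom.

Let group 1 = group A, group 2 = group B. H0: μ_1 = μ_2; H1: μ_1 > μ_2 (two-sample pooled-variance t-test, right-tailed).
s_p² = [(36−1)·38.9² + (15−1)·48.4²]/(36+15−2) = 1750.17
t = (613 − 601)/√[1750.17·(1/36 + 1/15)] = 0.933
df = n₁ + n₂ − 2 = 49
p-value = P(T ≥ 0.933) ≈ 0.178
Since p ≈ 0.178 > α = 0.05, fail to reject H0; the data do not provide sufficient evidence against H0.

t = 0.933, df = 49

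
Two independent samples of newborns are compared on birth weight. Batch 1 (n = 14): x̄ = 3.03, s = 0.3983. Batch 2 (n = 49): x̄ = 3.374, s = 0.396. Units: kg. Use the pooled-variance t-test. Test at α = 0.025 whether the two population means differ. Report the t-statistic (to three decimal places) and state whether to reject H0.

t = -2.863; reject H0

Let group 1 = batch 1, group 2 = batch 2. H0: μ_1 = μ_2; H1: μ_1 ≠ μ_2 (two-sample pooled-variance t-test, two-sided).
s_p² = [(14−1)·0.3983² + (49−1)·0.396²]/(14+49−2) = 0.157205
t = (3.03 − 3.374)/√[0.157205·(1/14 + 1/49)] = -2.863
df = n₁ + n₂ − 2 = 61
Two-sided p-value ≈ 0.0057
Since p ≈ 0.0057 < α = 0.025, reject H0; the evidence is statistically significant.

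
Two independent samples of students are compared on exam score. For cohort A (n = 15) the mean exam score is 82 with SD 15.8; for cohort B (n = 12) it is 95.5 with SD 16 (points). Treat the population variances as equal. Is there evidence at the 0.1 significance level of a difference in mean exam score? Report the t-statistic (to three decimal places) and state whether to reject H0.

Let group 1 = cohort A, group 2 = cohort B. H0: μ_1 = μ_2; H1: μ_1 ≠ μ_2 (two-sample pooled-variance t-test, two-sided).
s_p² = [(15−1)·15.8² + (12−1)·16²]/(15+12−2) = 252.438
t = (82 − 95.5)/√[252.438·(1/15 + 1/12)] = -2.194
df = n₁ + n₂ − 2 = 25
Two-sided p-value ≈ 0.0378
Since p ≈ 0.0378 < α = 0.1, reject H0; the evidence is statistically significant.

t = -2.194; reject H0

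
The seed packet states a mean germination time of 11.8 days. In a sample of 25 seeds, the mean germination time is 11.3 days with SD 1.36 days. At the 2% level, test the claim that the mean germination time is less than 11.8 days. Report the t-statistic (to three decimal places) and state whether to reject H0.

t = -1.838; fail to reject H0

H0: μ = 11.8; H1: μ < 11.8 (one-sample t-test, left-tailed).
t = (x̄ − μ₀)/(s/√n) = (11.3 − 11.8)/(1.36/√25) = -1.838
df = n − 1 = 24
p-value = P(T ≤ -1.838) ≈ 0.0392
Since p ≈ 0.0392 > α = 0.02, fail to reject H0; the data do not provide sufficient evidence against H0.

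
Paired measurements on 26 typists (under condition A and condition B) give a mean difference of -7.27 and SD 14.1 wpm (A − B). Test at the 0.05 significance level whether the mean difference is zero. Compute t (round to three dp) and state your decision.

t = -2.629; reject H0

H0: μ_d = 0; H1: μ_d ≠ 0 (paired t-test on the differences, two-sided).
t = d̄/(s_d/√n) = -7.27/(14.1/√26) = -2.629
df = n − 1 = 25
Two-sided p-value ≈ 0.0144
Since p ≈ 0.0144 < α = 0.05, reject H0; the data support H1.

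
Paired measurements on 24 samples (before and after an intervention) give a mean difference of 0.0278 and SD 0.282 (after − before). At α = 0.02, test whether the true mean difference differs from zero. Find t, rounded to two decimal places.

0.48

H0: μ_d = 0; H1: μ_d ≠ 0 (paired t-test on the differences, two-sided).
t = d̄/(s_d/√n) = 0.0278/(0.282/√24) = 0.48
df = n − 1 = 23
Two-sided p-value ≈ 0.634
Since p ≈ 0.634 > α = 0.02, fail to reject H0; the data do not provide sufficient evidence against H0.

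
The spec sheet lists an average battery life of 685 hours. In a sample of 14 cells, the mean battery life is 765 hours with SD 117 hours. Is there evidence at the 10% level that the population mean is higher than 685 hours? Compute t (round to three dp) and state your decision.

H0: μ = 685; H1: μ > 685 (one-sample t-test, right-tailed).
t = (x̄ − μ₀)/(s/√n) = (765 − 685)/(117/√14) = 2.558
df = n − 1 = 13
p-value = P(T ≥ 2.558) ≈ 0.0119
Since p ≈ 0.0119 < α = 0.1, reject H0; the evidence is statistically significant.

t = 2.558; reject H0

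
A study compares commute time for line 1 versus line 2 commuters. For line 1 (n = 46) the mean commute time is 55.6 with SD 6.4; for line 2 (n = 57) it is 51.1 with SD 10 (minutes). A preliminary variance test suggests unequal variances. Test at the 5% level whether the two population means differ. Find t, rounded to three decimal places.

2.767

Let group 1 = line 1, group 2 = line 2. H0: μ_1 = μ_2; H1: μ_1 ≠ μ_2 (Welch's two-sample t-test, two-sided).
t = (x̄_1 − x̄_2)/√(s_1²/n_1 + s_2²/n_2) = (55.6 − 51.1)/√(6.4²/46 + 10²/57) = 2.767
Welch–Satterthwaite df ≈ 96.38
Two-sided p-value ≈ 0.007
Since p ≈ 0.007 < α = 0.05, reject H0; the evidence is statistically significant.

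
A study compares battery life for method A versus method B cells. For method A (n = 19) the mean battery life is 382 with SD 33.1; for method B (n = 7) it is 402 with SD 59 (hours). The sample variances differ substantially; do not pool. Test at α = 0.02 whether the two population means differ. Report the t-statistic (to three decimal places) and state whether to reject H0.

t = -0.849; fail to reject H0

Let group 1 = method A, group 2 = method B. H0: μ_1 = μ_2; H1: μ_1 ≠ μ_2 (Welch's two-sample t-test, two-sided).
t = (x̄_1 − x̄_2)/√(s_1²/n_1 + s_2²/n_2) = (382 − 402)/√(33.1²/19 + 59²/7) = -0.849
Welch–Satterthwaite df ≈ 7.44
Two-sided p-value ≈ 0.422
Since p ≈ 0.422 > α = 0.02, fail to reject H0; the data do not provide sufficient evidence against H0.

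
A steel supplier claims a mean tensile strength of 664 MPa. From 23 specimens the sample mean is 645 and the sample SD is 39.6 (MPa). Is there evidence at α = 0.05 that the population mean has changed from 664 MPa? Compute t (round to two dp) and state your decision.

t = -2.30; reject H0

H0: μ = 664; H1: μ ≠ 664 (one-sample t-test, two-sided).
t = (x̄ − μ₀)/(s/√n) = (645 − 664)/(39.6/√23) = -2.30
df = n − 1 = 22
Two-sided p-value ≈ 0.031
Since p ≈ 0.031 < α = 0.05, reject H0; the data support H1.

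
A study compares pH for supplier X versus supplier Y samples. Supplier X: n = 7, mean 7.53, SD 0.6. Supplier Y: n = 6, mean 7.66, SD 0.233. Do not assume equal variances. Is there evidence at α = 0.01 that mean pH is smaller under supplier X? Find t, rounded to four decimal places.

Let group 1 = supplier X, group 2 = supplier Y. H0: μ_1 = μ_2; H1: μ_1 < μ_2 (Welch's two-sample t-test, left-tailed).
t = (x̄_1 − x̄_2)/√(s_1²/n_1 + s_2²/n_2) = (7.53 − 7.66)/√(0.6²/7 + 0.233²/6) = -0.5286
Welch–Satterthwaite df ≈ 8.00
p-value = P(T ≤ -0.5286) ≈ 0.3057
Since p ≈ 0.3057 > α = 0.01, fail to reject H0; the evidence is not statistically significant.

-0.5286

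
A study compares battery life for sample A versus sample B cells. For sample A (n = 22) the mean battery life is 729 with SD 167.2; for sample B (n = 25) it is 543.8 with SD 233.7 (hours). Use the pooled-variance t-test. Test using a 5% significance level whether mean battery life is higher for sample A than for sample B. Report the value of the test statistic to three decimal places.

3.085

Let group 1 = sample A, group 2 = sample B. H0: μ_1 = μ_2; H1: μ_1 > μ_2 (two-sample pooled-variance t-test, right-tailed).
s_p² = [(22−1)·167.2² + (25−1)·233.7²]/(22+25−2) = 42174.4
t = (729 − 543.8)/√[42174.4·(1/22 + 1/25)] = 3.085
df = n₁ + n₂ − 2 = 45
p-value = P(T ≥ 3.085) ≈ 0.0017
Since p ≈ 0.0017 < α = 0.05, reject H0; the evidence is statistically significant.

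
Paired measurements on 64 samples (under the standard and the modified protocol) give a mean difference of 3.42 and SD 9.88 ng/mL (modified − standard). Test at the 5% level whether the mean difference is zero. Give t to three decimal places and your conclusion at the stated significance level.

t = 2.769; reject H0

H0: μ_d = 0; H1: μ_d ≠ 0 (paired t-test on the differences, two-sided).
t = d̄/(s_d/√n) = 3.42/(9.88/√64) = 2.769
df = n − 1 = 63
Two-sided p-value ≈ 0.007
Since p ≈ 0.007 < α = 0.05, reject H0; the data support H1.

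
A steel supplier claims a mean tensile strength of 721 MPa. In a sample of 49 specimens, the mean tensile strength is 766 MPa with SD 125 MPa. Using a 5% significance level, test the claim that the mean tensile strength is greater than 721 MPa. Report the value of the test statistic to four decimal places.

2.5200

H0: μ = 721; H1: μ > 721 (one-sample t-test, right-tailed).
t = (x̄ − μ₀)/(s/√n) = (766 − 721)/(125/√49) = 2.5200
df = n − 1 = 48
p-value = P(T ≥ 2.5200) ≈ 0.0076
Since p ≈ 0.0076 < α = 0.05, reject H0; the evidence is statistically significant.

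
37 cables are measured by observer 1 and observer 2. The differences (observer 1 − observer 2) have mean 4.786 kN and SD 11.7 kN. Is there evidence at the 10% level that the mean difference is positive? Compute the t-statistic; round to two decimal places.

H0: μ_d = 0; H1: μ_d > 0 (paired t-test on the differences, right-tailed).
t = d̄/(s_d/√n) = 4.786/(11.7/√37) = 2.49
df = n − 1 = 36
p-value = P(T ≥ 2.49) ≈ 0.0088
Since p ≈ 0.0088 < α = 0.1, reject H0; the evidence is statistically significant.

2.49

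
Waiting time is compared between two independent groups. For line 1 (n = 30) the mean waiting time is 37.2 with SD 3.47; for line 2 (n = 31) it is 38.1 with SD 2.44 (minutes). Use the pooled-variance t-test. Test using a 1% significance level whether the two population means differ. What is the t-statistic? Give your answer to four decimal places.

Let group 1 = line 1, group 2 = line 2. H0: μ_1 = μ_2; H1: μ_1 ≠ μ_2 (two-sample pooled-variance t-test, two-sided).
s_p² = [(30−1)·3.47² + (31−1)·2.44²]/(30+31−2) = 8.94566
t = (37.2 − 38.1)/√[8.94566·(1/30 + 1/31)] = -1.1749
df = n₁ + n₂ − 2 = 59
Two-sided p-value ≈ 0.245
Since p ≈ 0.245 > α = 0.01, fail to reject H0; the evidence is not statistically significant.

-1.1749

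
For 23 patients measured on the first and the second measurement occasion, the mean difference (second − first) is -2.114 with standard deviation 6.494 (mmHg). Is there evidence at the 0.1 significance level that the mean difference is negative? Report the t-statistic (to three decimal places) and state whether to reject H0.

H0: μ_d = 0; H1: μ_d < 0 (paired t-test on the differences, left-tailed).
t = d̄/(s_d/√n) = -2.114/(6.494/√23) = -1.561
df = n − 1 = 22
p-value = P(T ≤ -1.561) ≈ 0.0664
Since p ≈ 0.0664 < α = 0.1, reject H0; the evidence is statistically significant.

t = -1.561; reject H0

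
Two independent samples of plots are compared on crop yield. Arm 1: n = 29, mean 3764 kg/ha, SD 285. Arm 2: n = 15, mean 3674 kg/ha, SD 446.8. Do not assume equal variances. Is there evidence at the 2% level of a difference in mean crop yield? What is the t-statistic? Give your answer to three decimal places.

Let group 1 = arm 1, group 2 = arm 2. H0: μ_1 = μ_2; H1: μ_1 ≠ μ_2 (Welch's two-sample t-test, two-sided).
t = (x̄_1 − x̄_2)/√(s_1²/n_1 + s_2²/n_2) = (3764 − 3674)/√(285²/29 + 446.8²/15) = 0.709
Welch–Satterthwaite df ≈ 20.07
Two-sided p-value ≈ 0.4864
Since p ≈ 0.4864 > α = 0.02, fail to reject H0; the data do not provide sufficient evidence against H0.

0.709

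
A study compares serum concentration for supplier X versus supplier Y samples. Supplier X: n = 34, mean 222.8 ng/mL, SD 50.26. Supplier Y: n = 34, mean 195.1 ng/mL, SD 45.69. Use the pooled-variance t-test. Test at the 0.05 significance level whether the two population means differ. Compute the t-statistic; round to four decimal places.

Let group 1 = supplier X, group 2 = supplier Y. H0: μ_1 = μ_2; H1: μ_1 ≠ μ_2 (two-sample pooled-variance t-test, two-sided).
s_p² = [(34−1)·50.26² + (34−1)·45.69²]/(34+34−2) = 2306.82
t = (222.8 − 195.1)/√[2306.82·(1/34 + 1/34)] = 2.3779
df = n₁ + n₂ − 2 = 66
Two-sided p-value ≈ 0.020
Since p ≈ 0.020 < α = 0.05, reject H0; the evidence is statistically significant.

2.3779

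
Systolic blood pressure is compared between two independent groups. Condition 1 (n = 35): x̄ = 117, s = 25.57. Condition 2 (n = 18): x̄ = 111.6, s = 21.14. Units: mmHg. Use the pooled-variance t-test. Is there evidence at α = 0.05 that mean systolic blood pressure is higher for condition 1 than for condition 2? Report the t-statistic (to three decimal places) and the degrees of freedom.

t = 0.770, df = 51

Let group 1 = condition 1, group 2 = condition 2. H0: μ_1 = μ_2; H1: μ_1 > μ_2 (two-sample pooled-variance t-test, right-tailed).
s_p² = [(35−1)·25.57² + (18−1)·21.14²]/(35+18−2) = 584.85
t = (117 − 111.6)/√[584.85·(1/35 + 1/18)] = 0.770
df = n₁ + n₂ − 2 = 51
p-value = P(T ≥ 0.770) ≈ 0.222
Since p ≈ 0.222 > α = 0.05, fail to reject H0; the evidence is not statistically significant.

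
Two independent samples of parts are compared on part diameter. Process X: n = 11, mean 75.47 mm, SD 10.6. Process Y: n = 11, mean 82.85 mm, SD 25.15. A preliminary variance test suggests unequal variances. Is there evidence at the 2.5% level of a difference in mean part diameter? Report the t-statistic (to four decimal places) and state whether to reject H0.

Let group 1 = process X, group 2 = process Y. H0: μ_1 = μ_2; H1: μ_1 ≠ μ_2 (Welch's two-sample t-test, two-sided).
t = (x̄_1 − x̄_2)/√(s_1²/n_1 + s_2²/n_2) = (75.47 − 82.85)/√(10.6²/11 + 25.15²/11) = -0.8968
Welch–Satterthwaite df ≈ 13.44
Two-sided p-value ≈ 0.3856
Since p ≈ 0.3856 > α = 0.025, fail to reject H0; the evidence is not statistically significant.

t = -0.8968; fail to reject H0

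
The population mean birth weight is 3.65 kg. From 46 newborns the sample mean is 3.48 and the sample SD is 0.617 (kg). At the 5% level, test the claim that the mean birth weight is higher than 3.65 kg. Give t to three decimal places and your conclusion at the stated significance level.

H0: μ = 3.65; H1: μ > 3.65 (one-sample t-test, right-tailed).
t = (x̄ − μ₀)/(s/√n) = (3.48 − 3.65)/(0.617/√46) = -1.869
df = n − 1 = 45
p-value = P(T ≥ -1.869) ≈ 0.9659
Since p ≈ 0.9659 > α = 0.05, fail to reject H0; the evidence is not statistically significant.

t = -1.869; fail to reject H0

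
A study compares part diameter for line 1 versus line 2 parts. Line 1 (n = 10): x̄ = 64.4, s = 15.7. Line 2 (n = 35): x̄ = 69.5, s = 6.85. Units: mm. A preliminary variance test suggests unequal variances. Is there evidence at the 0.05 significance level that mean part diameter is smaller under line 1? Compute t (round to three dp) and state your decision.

t = -1.000; fail to reject H0

Let group 1 = line 1, group 2 = line 2. H0: μ_1 = μ_2; H1: μ_1 < μ_2 (Welch's two-sample t-test, left-tailed).
t = (x̄_1 − x̄_2)/√(s_1²/n_1 + s_2²/n_2) = (64.4 − 69.5)/√(15.7²/10 + 6.85²/35) = -1.000
Welch–Satterthwaite df ≈ 10.00
p-value = P(T ≤ -1.000) ≈ 0.170
Since p ≈ 0.170 > α = 0.05, fail to reject H0; the data do not provide sufficient evidence against H0.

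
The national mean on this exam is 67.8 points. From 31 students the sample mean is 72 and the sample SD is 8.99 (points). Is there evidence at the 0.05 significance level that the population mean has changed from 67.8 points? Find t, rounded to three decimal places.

2.601

H0: μ = 67.8; H1: μ ≠ 67.8 (one-sample t-test, two-sided).
t = (x̄ − μ₀)/(s/√n) = (72 − 67.8)/(8.99/√31) = 2.601
df = n − 1 = 30
Two-sided p-value ≈ 0.014
Since p ≈ 0.014 < α = 0.05, reject H0; the data support H1.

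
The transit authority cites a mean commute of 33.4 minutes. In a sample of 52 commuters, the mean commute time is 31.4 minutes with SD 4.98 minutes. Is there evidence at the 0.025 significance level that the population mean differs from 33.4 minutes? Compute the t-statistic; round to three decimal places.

-2.896

H0: μ = 33.4; H1: μ ≠ 33.4 (one-sample t-test, two-sided).
t = (x̄ − μ₀)/(s/√n) = (31.4 − 33.4)/(4.98/√52) = -2.896
df = n − 1 = 51
Two-sided p-value ≈ 0.0056
Since p ≈ 0.0056 < α = 0.025, reject H0; the evidence is statistically significant.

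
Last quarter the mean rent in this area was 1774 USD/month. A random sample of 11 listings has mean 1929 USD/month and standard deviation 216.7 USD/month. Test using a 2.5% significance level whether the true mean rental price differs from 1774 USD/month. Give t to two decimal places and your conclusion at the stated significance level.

H0: μ = 1774; H1: μ ≠ 1774 (one-sample t-test, two-sided).
t = (x̄ − μ₀)/(s/√n) = (1929 − 1774)/(216.7/√11) = 2.37
df = n − 1 = 10
Two-sided p-value ≈ 0.039
Since p ≈ 0.039 > α = 0.025, fail to reject H0; the evidence is not statistically significant.

t = 2.37; fail to reject H0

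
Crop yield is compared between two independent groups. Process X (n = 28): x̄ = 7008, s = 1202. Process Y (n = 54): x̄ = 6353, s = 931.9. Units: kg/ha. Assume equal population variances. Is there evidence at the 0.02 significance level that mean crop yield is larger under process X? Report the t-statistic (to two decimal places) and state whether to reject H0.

Let group 1 = process X, group 2 = process Y. H0: μ_1 = μ_2; H1: μ_1 > μ_2 (two-sample pooled-variance t-test, right-tailed).
s_p² = [(28−1)·1202² + (54−1)·931.9²]/(28+54−2) = 1062960
t = (7008 − 6353)/√[1062960·(1/28 + 1/54)] = 2.73
df = n₁ + n₂ − 2 = 80
p-value = P(T ≥ 2.73) ≈ 0.0039
Since p ≈ 0.0039 < α = 0.02, reject H0; the evidence is statistically significant.

t = 2.73; reject H0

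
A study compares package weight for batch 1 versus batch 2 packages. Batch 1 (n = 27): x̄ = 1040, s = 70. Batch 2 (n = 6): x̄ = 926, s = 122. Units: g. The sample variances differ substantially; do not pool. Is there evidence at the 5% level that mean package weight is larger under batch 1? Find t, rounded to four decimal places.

Let group 1 = batch 1, group 2 = batch 2. H0: μ_1 = μ_2; H1: μ_1 > μ_2 (Welch's two-sample t-test, right-tailed).
t = (x̄_1 − x̄_2)/√(s_1²/n_1 + s_2²/n_2) = (1040 − 926)/√(70²/27 + 122²/6) = 2.2095
Welch–Satterthwaite df ≈ 5.75
p-value = P(T ≥ 2.2095) ≈ 0.0356
Since p ≈ 0.0356 < α = 0.05, reject H0; the data support H1.

2.2095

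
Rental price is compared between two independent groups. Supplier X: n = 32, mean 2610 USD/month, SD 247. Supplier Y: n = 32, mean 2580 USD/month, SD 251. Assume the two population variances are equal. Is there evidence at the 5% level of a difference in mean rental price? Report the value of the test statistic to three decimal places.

0.482

Let group 1 = supplier X, group 2 = supplier Y. H0: μ_1 = μ_2; H1: μ_1 ≠ μ_2 (two-sample pooled-variance t-test, two-sided).
s_p² = [(32−1)·247² + (32−1)·251²]/(32+32−2) = 62005
t = (2610 − 2580)/√[62005·(1/32 + 1/32)] = 0.482
df = n₁ + n₂ − 2 = 62
Two-sided p-value ≈ 0.6316
Since p ≈ 0.6316 > α = 0.05, fail to reject H0; the data do not provide sufficient evidence against H0.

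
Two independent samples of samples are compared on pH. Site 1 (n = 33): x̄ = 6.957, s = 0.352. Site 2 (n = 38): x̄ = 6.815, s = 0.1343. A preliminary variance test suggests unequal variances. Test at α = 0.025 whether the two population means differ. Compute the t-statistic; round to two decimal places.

Let group 1 = site 1, group 2 = site 2. H0: μ_1 = μ_2; H1: μ_1 ≠ μ_2 (Welch's two-sample t-test, two-sided).
t = (x̄_1 − x̄_2)/√(s_1²/n_1 + s_2²/n_2) = (6.957 − 6.815)/√(0.352²/33 + 0.1343²/38) = 2.18
Welch–Satterthwaite df ≈ 40.05
Two-sided p-value ≈ 0.035
Since p ≈ 0.035 > α = 0.025, fail to reject H0; the evidence is not statistically significant.

2.18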